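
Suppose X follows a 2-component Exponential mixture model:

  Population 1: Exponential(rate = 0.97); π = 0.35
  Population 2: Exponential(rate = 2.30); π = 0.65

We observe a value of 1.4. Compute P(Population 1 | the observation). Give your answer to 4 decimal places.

Posterior ∝ prior × likelihood, so P(k | x) ∝ π_k f_k(x); normalise over all components.
Exponential densities:
  p_1 = 0.97·e^(−0.97·1.4) = 0.97·e^(−1.3580) = 0.249459
  p_2 = 2.30·e^(−2.30·1.4) = 2.30·e^(−3.2200) = 0.0918966
Weight by the priors:
  π_1·p_1 = 0.35 × 0.249459 = 0.0873108
  π_2·p_2 = 0.65 × 0.0918966 = 0.0597328
Evidence: 0.0873108 + 0.0597328 = 0.147044
Responsibility of Population 1: 0.0873108 / 0.147044 ≈ 0.5938

0.5938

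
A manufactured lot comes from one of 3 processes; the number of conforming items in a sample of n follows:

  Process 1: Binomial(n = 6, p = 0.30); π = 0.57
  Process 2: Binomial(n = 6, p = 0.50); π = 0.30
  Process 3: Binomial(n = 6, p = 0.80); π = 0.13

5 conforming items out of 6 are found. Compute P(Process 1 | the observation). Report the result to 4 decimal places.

0.0684

Posterior ∝ prior × likelihood, so P(k | x) ∝ w_k f_k(x); normalise over all components.
Evaluate each component's likelihood at the observed value:
  L_1 = 0.010206
  L_2 = 0.09375
  L_3 = 0.393216
Weight by the priors:
  w_1·L_1 = 0.57 × 0.010206 = 0.00581742
  w_2·L_2 = 0.30 × 0.09375 = 0.028125
  w_3·L_3 = 0.13 × 0.393216 = 0.0511181
Evidence: 0.00581742 + 0.028125 + 0.0511181 = 0.0850605
Responsibility of Process 1: 0.00581742 / 0.0850605 ≈ 0.0684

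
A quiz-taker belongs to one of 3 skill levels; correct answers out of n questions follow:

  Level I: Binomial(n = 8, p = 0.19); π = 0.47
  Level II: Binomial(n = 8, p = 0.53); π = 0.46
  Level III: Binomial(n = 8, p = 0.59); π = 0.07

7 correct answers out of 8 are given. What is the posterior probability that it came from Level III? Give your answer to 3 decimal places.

The responsibility of component k is P(Z=k) f_k(x) divided by Σ_j P(Z=j) f_j(x).
Evaluate each component's likelihood at the observed value:
  L_I = 5.79229e-05
  L_II = 0.0441691
  L_III = 0.0816278
Weight by the priors:
  P(Z=I)·L_I = 0.47 × 5.79229e-05 = 2.72238e-05
  P(Z=II)·L_II = 0.46 × 0.0441691 = 0.0203178
  P(Z=III)·L_III = 0.07 × 0.0816278 = 0.00571394
Evidence: 2.72238e-05 + 0.0203178 + 0.00571394 = 0.026059
P(Level III | the observation) ≈ 0.219

0.219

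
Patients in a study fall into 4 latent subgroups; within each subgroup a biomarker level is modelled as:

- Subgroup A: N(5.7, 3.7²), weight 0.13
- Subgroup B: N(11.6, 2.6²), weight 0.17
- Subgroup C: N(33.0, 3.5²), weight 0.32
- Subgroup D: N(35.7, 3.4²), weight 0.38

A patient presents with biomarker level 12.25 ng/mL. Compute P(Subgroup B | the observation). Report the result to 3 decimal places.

The responsibility of component k is π_k f_k(x) divided by Σ_j π_j f_j(x).
Evaluate each component's likelihood at the observed value:
  f_A = 0.0225009
  f_B = 0.148719
  f_C = 2.65803e-09
  f_D = 5.49367e-12
Unnormalised posteriors:
  π_A·f_A = 0.13 × 0.0225009 = 0.00292512
  π_B·f_B = 0.17 × 0.148719 = 0.0252821
  π_C·f_C = 0.32 × 2.65803e-09 = 8.50569e-10
  π_D·f_D = 0.38 × 5.49367e-12 = 2.0876e-12
Evidence: 0.00292512 + 0.0252821 + 8.50569e-10 + 2.0876e-12 = 0.0282073
P(Subgroup B | x) = 0.0252821 / 0.0282073 ≈ 0.896

0.896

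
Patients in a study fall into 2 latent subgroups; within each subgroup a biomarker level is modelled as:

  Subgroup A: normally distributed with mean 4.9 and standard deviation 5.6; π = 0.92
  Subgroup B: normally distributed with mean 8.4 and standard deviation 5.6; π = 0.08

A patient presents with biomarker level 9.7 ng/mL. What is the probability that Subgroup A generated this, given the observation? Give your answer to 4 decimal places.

0.8911

Apply Bayes' rule: the posterior for each component is proportional to its prior times its likelihood at x.
Evaluate each component's likelihood at the observed value:
  p_A = 0.0493384
  p_B = 0.0693458
Weight by the priors:
  π_A·p_A = 0.92 × 0.0493384 = 0.0453914
  π_B·p_B = 0.08 × 0.0693458 = 0.00554766
Sum: 0.0453914 + 0.00554766 = 0.050939
P(Subgroup A | 9.7 ng/mL) ≈ 0.8911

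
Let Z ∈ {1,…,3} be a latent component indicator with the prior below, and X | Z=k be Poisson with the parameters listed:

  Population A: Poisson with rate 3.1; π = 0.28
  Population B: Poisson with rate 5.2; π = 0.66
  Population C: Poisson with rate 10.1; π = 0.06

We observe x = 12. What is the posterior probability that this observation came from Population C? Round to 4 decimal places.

0.6596

Posterior ∝ prior × likelihood, so P(k | x) ∝ w_k f_k(x); normalise over all components.
Poisson probabilities:
  p_A = e^(−3.1)·3.1^12/12! = 7.40782e-05
  p_B = e^(−5.2)·5.2^12/12! = 0.00450165
  p_C = e^(−10.1)·10.1^12/12! = 0.0966374
Unnormalised posteriors:
  w_A·p_A = 0.28 × 7.40782e-05 = 2.07419e-05
  w_B·p_B = 0.66 × 0.00450165 = 0.00297109
  w_C·p_C = 0.06 × 0.0966374 = 0.00579824
Sum: 2.07419e-05 + 0.00297109 + 0.00579824 = 0.00879008
Responsibility of Population C: 0.00579824 / 0.00879008 ≈ 0.6596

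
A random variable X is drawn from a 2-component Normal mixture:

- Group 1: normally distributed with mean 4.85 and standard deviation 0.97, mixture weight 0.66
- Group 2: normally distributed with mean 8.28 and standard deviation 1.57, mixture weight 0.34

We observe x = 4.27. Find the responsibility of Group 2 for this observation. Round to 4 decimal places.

By Bayes' theorem, P(k | x) = P(Z=k) f_k(x) / Σ_j P(Z=j) f_j(x).
Component likelihoods at x = 4.27:
  L_1 = (1/(0.97·√(2π)))·exp(−(4.27−4.85)²/(2·0.97²)) = 0.411281·exp(-0.17877) = 0.343955
  L_2 = (1/(1.57·√(2π)))·exp(−(4.27−8.28)²/(2·1.57²)) = 0.254103·exp(-3.26182) = 0.00973692
Unnormalised posteriors:
  P(Z=1)·L_1 = 0.66 × 0.343955 = 0.22701
  P(Z=2)·L_2 = 0.34 × 0.00973692 = 0.00331055
Evidence: 0.22701 + 0.00331055 = 0.230321
Responsibility of Group 2: 0.00331055 / 0.230321 ≈ 0.0144

0.0144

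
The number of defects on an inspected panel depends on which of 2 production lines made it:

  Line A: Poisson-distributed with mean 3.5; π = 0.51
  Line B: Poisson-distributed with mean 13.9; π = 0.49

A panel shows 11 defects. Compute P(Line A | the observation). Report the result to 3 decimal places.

The responsibility of component k is π_k f_k(x) divided by Σ_j π_j f_j(x).
Component likelihoods at x = 11 defects:
  L_A = 0.000730402
  L_B = 0.0861616
Unnormalised posteriors:
  π_A·L_A = 0.51 × 0.000730402 = 0.000372505
  π_B·L_B = 0.49 × 0.0861616 = 0.0422192
Evidence: 0.000372505 + 0.0422192 = 0.0425917
So the posterior for Line A is 0.000372505 / 0.0425917 ≈ 0.009.

0.009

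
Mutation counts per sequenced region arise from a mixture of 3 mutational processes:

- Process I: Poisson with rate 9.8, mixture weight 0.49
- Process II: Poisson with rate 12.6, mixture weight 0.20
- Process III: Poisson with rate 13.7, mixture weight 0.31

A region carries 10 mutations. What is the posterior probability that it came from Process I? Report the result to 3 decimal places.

By Bayes' theorem, P(k | x) = π_k f_k(x) / Σ_j π_j f_j(x).
Component likelihoods at x = 10 mutations:
  f_I = 0.124857
  f_II = 0.0937199
  f_III = 0.0720457
Multiply by the mixture weights:
  π_I·f_I = 0.49 × 0.124857 = 0.0611798
  π_II·f_II = 0.20 × 0.0937199 = 0.018744
  π_III·f_III = 0.31 × 0.0720457 = 0.0223342
Denominator: 0.0611798 + 0.018744 + 0.0223342 = 0.102258
Responsibility of Process I: 0.0611798 / 0.102258 ≈ 0.598

0.598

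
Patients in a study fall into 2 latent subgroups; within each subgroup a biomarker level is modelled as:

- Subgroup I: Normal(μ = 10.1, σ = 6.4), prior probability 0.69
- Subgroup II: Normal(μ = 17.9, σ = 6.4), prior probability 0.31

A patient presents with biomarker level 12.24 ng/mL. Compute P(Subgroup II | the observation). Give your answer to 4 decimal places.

0.2432

Posterior ∝ prior × likelihood, so P(k | x) ∝ π_k f_k(x); normalise over all components.
Normal densities:
  L_I = 0.0589456
  L_II = 0.0421595
Prior × likelihood for each component:
  π_I·L_I = 0.69 × 0.0589456 = 0.0406725
  π_II·L_II = 0.31 × 0.0421595 = 0.0130694
Normaliser: 0.0406725 + 0.0130694 = 0.0537419
P(Subgroup II | data) ≈ 0.2432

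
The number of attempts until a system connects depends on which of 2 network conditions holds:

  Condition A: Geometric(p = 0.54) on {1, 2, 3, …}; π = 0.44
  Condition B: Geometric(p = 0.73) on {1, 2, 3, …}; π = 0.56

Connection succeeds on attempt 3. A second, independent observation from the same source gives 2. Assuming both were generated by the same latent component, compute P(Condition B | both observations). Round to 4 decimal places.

0.3199

P(component k | x) = w_k·f_k(x) / marginal(x), where marginal(x) = Σ_j w_j·f_j(x).
Since both observations come from the same component, the likelihood for component k is f_k(x₁)·f_k(x₂).
  f_A = [0.114264] × [0.2484] = 0.0283832
  f_B = [0.053217] × [0.1971] = 0.0104891
Weight by the priors:
  w_A·f_A = 0.44 × 0.0283832 = 0.0124886
  w_B·f_B = 0.56 × 0.0104891 = 0.00587388
Denominator: 0.0124886 + 0.00587388 = 0.0183625
So the posterior for Condition B is 0.00587388 / 0.0183625 ≈ 0.3199.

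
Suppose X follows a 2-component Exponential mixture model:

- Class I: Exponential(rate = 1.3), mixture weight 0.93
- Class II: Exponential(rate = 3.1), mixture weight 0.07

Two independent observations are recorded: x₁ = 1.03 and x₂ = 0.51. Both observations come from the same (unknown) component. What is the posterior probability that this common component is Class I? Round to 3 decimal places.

By Bayes' theorem, P(k | x) = π_k f_k(x) / Σ_j π_j f_j(x).
Since both observations come from the same component, the likelihood for component k is f_k(x₁)·f_k(x₂).
  L_I = [1.3·e^(−1.3·1.03) = 1.3·e^(−1.3390) = 0.34074] × [0.669894] = 0.22826
  L_II = [3.1·e^(−3.1·1.03) = 3.1·e^(−3.1930) = 0.12725] × [0.637885] = 0.0811711
Prior × likelihood for each component:
  π_I·L_I = 0.93 × 0.22826 = 0.212281
  π_II·L_II = 0.07 × 0.0811711 = 0.00568198
Normaliser: 0.212281 + 0.00568198 = 0.217963
Responsibility of Class I: 0.212281 / 0.217963 ≈ 0.974

0.974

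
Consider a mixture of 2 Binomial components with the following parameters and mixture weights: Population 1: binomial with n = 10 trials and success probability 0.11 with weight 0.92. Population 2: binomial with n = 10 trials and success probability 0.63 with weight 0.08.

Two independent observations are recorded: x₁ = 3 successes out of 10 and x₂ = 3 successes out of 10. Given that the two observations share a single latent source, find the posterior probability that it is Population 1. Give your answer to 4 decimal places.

By Bayes' theorem, P(k | x) = π_k f_k(x) / Σ_j π_j f_j(x).
Since both observations come from the same component, the likelihood for component k is f_k(x₁)·f_k(x₂).
  L_1 = [C(10,3)·0.11^3·0.89^7 = 120·0.001331·0.442313 = 0.0706463] × [0.0706463] = 0.0049909
  L_2 = [C(10,3)·0.63^3·0.37^7 = 120·0.250047·0.000949319 = 0.0284849] × [0.0284849] = 0.000811391
Prior × likelihood for each component:
  π_1·L_1 = 0.92 × 0.0049909 = 0.00459163
  π_2·L_2 = 0.08 × 0.000811391 = 6.49112e-05
Marginal: 0.00459163 + 6.49112e-05 = 0.00465654
P(Population 1 | x₁, x₂) = 0.00459163 / 0.00465654 ≈ 0.9861

0.9861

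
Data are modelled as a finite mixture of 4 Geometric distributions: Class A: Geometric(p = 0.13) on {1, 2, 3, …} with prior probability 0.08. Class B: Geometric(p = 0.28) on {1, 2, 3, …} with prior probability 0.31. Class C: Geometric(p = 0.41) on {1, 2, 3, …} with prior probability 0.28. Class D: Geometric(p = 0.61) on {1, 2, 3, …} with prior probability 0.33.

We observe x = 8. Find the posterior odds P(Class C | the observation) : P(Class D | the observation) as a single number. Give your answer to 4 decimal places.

Only the two components matter; the odds are (w_i f_i(x)) / (w_j f_j(x)).
Component likelihoods at x = 8:
  f_A = 0.0490431
  f_B = 0.0280857
  f_C = 0.0102035
  f_D = 0.000837109
Odds = (0.28/0.33) × (0.0102035/0.000837109) = 0.848485 × 12.1889 ≈ 10.3421

10.3421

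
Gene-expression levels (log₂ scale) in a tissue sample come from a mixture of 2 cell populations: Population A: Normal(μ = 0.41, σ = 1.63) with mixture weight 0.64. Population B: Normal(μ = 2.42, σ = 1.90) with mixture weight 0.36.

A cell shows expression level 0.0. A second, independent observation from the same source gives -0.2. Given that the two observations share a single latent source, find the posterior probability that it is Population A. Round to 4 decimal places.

Apply Bayes' rule: the posterior for each component is proportional to its prior times its likelihood at x.
Since both observations come from the same component, the likelihood for component k is f_k(x₁)·f_k(x₂).
  L_A = [(1/(1.63·√(2π)))·exp(−(0.0−0.41)²/(2·1.63²)) = 0.244750·exp(-0.03163) = 0.237128] × [0.228198] = 0.0541121
  L_B = [(1/(1.90·√(2π)))·exp(−(0.0−2.42)²/(2·1.90²)) = 0.209970·exp(-0.81114) = 0.0933007] × [0.0811432] = 0.00757071
Weight by the priors:
  w_A·L_A = 0.64 × 0.0541121 = 0.0346318
  w_B·L_B = 0.36 × 0.00757071 = 0.00272546
Evidence: 0.0346318 + 0.00272546 = 0.0373572
P(Population A | x) ≈ 0.9270

0.9270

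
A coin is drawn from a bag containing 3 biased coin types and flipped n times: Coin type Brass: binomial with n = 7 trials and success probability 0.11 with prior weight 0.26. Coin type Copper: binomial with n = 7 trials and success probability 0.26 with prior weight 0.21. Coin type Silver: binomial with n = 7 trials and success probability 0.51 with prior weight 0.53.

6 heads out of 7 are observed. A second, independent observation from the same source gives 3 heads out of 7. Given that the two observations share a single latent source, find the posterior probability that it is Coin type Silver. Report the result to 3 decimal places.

0.993

Apply Bayes' rule: the posterior for each component is proportional to its prior times its likelihood at x.
Since both observations come from the same component, the likelihood for component k is f_k(x₁)·f_k(x₂).
  f_Brass = [1.10368e-05] × [0.0292285] = 3.2259e-07
  f_Copper = [0.00160018] × [0.184465] = 0.000295179
  f_Silver = [0.0603553] × [0.267647] = 0.0161539
Unnormalised posteriors:
  P(Z=Brass)·f_Brass = 0.26 × 3.2259e-07 = 8.38733e-08
  P(Z=Copper)·f_Copper = 0.21 × 0.000295179 = 6.19875e-05
  P(Z=Silver)·f_Silver = 0.53 × 0.0161539 = 0.00856158
Marginal: 8.38733e-08 + 6.19875e-05 + 0.00856158 = 0.00862365
So the posterior for Coin type Silver is 0.00856158 / 0.00862365 ≈ 0.993.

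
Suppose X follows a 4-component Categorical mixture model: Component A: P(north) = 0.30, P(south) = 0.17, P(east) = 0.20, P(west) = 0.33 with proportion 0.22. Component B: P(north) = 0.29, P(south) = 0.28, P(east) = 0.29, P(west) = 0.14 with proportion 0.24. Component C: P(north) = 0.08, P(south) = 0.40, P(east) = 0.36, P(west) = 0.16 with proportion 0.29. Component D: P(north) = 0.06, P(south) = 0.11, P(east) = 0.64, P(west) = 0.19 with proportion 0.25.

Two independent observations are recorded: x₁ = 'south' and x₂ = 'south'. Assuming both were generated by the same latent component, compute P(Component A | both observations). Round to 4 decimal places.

Posterior ∝ prior × likelihood, so P(k | x) ∝ w_k f_k(x); normalise over all components.
Since both observations come from the same component, the likelihood for component k is f_k(x₁)·f_k(x₂).
  p_A = [0.17] × [0.17] = 0.0289
  p_B = [0.28] × [0.28] = 0.0784
  p_C = [0.4] × [0.4] = 0.16
  p_D = [0.11] × [0.11] = 0.0121
Weight by the priors:
  w_A·p_A = 0.22 × 0.0289 = 0.006358
  w_B·p_B = 0.24 × 0.0784 = 0.018816
  w_C·p_C = 0.29 × 0.16 = 0.0464
  w_D·p_D = 0.25 × 0.0121 = 0.003025
Sum: 0.006358 + 0.018816 + 0.0464 + 0.003025 = 0.074599
Responsibility of Component A: 0.006358 / 0.074599 ≈ 0.0852

0.0852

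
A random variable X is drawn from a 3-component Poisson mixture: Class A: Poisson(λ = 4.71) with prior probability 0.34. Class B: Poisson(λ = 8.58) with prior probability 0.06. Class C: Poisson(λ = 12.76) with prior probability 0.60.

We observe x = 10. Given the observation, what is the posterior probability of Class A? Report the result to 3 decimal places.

0.069

By Bayes' theorem, P(k | x) = π_k f_k(x) / Σ_j π_j f_j(x).
Evaluate each component's likelihood at the observed value:
  f_A = e^(−4.71)·4.71^10/10! = 0.0133327
  f_B = e^(−8.58)·8.58^10/10! = 0.111909
  f_C = e^(−12.76)·12.76^10/10! = 0.0906037
Unnormalised posteriors:
  π_A·f_A = 0.34 × 0.0133327 = 0.00453313
  π_B·f_B = 0.06 × 0.111909 = 0.00671451
  π_C·f_C = 0.60 × 0.0906037 = 0.0543622
Marginal: 0.00453313 + 0.00671451 + 0.0543622 = 0.0656099
P(Class A | the observation) = 0.00453313 / 0.0656099 ≈ 0.069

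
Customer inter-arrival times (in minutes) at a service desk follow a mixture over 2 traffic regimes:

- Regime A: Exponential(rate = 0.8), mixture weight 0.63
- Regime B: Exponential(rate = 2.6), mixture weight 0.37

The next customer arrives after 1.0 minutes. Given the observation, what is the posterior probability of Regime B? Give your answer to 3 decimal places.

0.240

P(component k | x) = P(Z=k)·f_k(x) / marginal(x), where marginal(x) = Σ_j P(Z=j)·f_j(x).
Component likelihoods at x = 1.0 minutes:
  p_A = 0.8·e^(−0.8·1.0) = 0.8·e^(−0.8000) = 0.359463
  p_B = 2.6·e^(−2.6·1.0) = 2.6·e^(−2.6000) = 0.193111
Weight by the priors:
  P(Z=A)·p_A = 0.63 × 0.359463 = 0.226462
  P(Z=B)·p_B = 0.37 × 0.193111 = 0.0714512
Sum: 0.226462 + 0.0714512 = 0.297913
Responsibility of Regime B: 0.0714512 / 0.297913 ≈ 0.240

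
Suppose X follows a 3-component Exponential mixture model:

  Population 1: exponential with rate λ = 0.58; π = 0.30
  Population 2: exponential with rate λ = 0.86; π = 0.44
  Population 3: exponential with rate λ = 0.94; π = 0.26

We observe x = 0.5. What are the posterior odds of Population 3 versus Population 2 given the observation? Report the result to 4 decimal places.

0.6206

Posterior odds = (w_i f_i(x)) / (w_j f_j(x)); the normalising sum cancels.
Exponential densities:
  L_1 = 0.433993
  L_2 = 0.559438
  L_3 = 0.587502
0.152751 / 0.246153 ≈ 0.6206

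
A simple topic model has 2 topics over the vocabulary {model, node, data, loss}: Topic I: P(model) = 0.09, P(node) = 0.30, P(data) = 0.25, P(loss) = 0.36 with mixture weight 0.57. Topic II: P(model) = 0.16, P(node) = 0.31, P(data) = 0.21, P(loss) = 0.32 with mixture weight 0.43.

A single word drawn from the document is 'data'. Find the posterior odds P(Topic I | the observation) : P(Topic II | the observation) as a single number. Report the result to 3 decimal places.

1.578

Since P(k|x) ∝ w_k f_k(x), the posterior odds are w_i f_i(x) / (w_j f_j(x)).
Component likelihoods at x = 'data':
  L_I = P(data | comp) = 0.25
  L_II = P(data | comp) = 0.21
Posterior odds = (w_I·L_I) / (w_II·L_II) = (0.57·0.25) / (0.43·0.21) = 0.1425 / 0.0903 ≈ 1.578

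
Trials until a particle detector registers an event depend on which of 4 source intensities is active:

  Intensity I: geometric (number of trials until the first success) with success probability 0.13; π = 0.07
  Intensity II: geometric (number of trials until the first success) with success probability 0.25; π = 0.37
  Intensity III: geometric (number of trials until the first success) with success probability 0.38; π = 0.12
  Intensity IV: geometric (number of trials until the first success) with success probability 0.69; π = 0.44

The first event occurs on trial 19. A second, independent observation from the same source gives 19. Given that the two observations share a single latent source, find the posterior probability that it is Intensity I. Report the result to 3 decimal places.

0.914

Posterior ∝ prior × likelihood, so P(k | x) ∝ P(Z=k) f_k(x); normalise over all components.
Since both observations come from the same component, the likelihood for component k is f_k(x₁)·f_k(x₂).
  f_I = [0.13·(1−0.13)^18 = 0.13·0.0815355 = 0.0105996] × [0.0105996] = 0.000112352
  f_II = [0.25·(1−0.25)^18 = 0.25·0.00563771 = 0.00140943] × [0.00140943] = 1.98649e-06
  f_III = [0.38·(1−0.38)^18 = 0.38·0.000183253 = 6.9636e-05] × [6.9636e-05] = 4.84918e-09
  f_IV = [0.69·(1−0.69)^18 = 0.69·6.99054e-10 = 4.82347e-10] × [4.82347e-10] = 2.32659e-19
Weight by the priors:
  P(Z=I)·f_I = 0.07 × 0.000112352 = 7.86462e-06
  P(Z=II)·f_II = 0.37 × 1.98649e-06 = 7.35e-07
  P(Z=III)·f_III = 0.12 × 4.84918e-09 = 5.81901e-10
  P(Z=IV)·f_IV = 0.44 × 2.32659e-19 = 1.0237e-19
Marginal: 7.86462e-06 + 7.35e-07 + 5.81901e-10 + 1.0237e-19 = 8.6002e-06
P(Intensity I | data) = 7.86462e-06 / 8.6002e-06 ≈ 0.914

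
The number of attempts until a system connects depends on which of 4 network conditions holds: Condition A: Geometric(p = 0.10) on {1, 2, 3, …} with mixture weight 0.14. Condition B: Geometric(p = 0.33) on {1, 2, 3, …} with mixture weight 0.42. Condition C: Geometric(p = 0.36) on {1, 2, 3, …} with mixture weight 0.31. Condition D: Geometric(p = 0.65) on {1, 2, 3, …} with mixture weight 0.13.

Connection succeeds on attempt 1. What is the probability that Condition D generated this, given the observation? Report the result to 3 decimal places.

Apply Bayes' rule: the posterior for each component is proportional to its prior times its likelihood at x.
Geometric probabilities:
  p_A = 0.10·(1−0.10)^0 = 0.10·1 = 0.1
  p_B = 0.33·(1−0.33)^0 = 0.33·1 = 0.33
  p_C = 0.36·(1−0.36)^0 = 0.36·1 = 0.36
  p_D = 0.65·(1−0.65)^0 = 0.65·1 = 0.65
Weight by the priors:
  w_A·p_A = 0.14 × 0.1 = 0.014
  w_B·p_B = 0.42 × 0.33 = 0.1386
  w_C·p_C = 0.31 × 0.36 = 0.1116
  w_D·p_D = 0.13 × 0.65 = 0.0845
Sum: 0.014 + 0.1386 + 0.1116 + 0.0845 = 0.3487
Responsibility of Condition D: 0.0845 / 0.3487 ≈ 0.242

0.242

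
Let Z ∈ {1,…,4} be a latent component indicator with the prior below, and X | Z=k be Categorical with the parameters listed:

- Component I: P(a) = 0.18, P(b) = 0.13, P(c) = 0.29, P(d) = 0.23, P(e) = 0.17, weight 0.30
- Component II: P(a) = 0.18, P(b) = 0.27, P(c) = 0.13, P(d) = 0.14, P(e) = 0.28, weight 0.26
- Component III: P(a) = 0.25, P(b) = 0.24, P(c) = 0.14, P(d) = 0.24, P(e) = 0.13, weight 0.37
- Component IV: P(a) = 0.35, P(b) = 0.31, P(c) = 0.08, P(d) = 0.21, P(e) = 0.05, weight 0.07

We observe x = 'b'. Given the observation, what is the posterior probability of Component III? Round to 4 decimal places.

By Bayes' theorem, P(k | x) = w_k f_k(x) / Σ_j w_j f_j(x).
Categorical probabilities:
  L_I = P(b | comp) = 0.13
  L_II = P(b | comp) = 0.27
  L_III = P(b | comp) = 0.24
  L_IV = P(b | comp) = 0.31
Unnormalised posteriors:
  w_I·L_I = 0.30 × 0.13 = 0.039
  w_II·L_II = 0.26 × 0.27 = 0.0702
  w_III·L_III = 0.37 × 0.24 = 0.0888
  w_IV·L_IV = 0.07 × 0.31 = 0.0217
Sum: 0.039 + 0.0702 + 0.0888 + 0.0217 = 0.2197
P(Component III | the observation) ≈ 0.4042

0.4042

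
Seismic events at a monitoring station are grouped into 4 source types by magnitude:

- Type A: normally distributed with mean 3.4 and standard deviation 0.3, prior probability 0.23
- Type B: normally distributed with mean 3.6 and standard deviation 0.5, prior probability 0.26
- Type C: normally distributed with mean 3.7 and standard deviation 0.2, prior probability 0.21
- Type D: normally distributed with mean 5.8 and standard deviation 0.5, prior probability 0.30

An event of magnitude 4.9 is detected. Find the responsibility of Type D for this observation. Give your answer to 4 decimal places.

The responsibility of component k is π_k f_k(x) divided by Σ_j π_j f_j(x).
Normal densities:
  f_A = (1/(0.3·√(2π)))·exp(−(4.9−3.4)²/(2·0.3²)) = 1.329808·exp(-12.50000) = 4.95573e-06
  f_B = (1/(0.5·√(2π)))·exp(−(4.9−3.6)²/(2·0.5²)) = 0.797885·exp(-3.38000) = 0.0271659
  f_C = (1/(0.2·√(2π)))·exp(−(4.9−3.7)²/(2·0.2²)) = 1.994711·exp(-18.00000) = 3.03794e-08
  f_D = (1/(0.5·√(2π)))·exp(−(4.9−5.8)²/(2·0.5²)) = 0.797885·exp(-1.62000) = 0.1579
Multiply by the mixture weights:
  π_A·f_A = 0.23 × 4.95573e-06 = 1.13982e-06
  π_B·f_B = 0.26 × 0.0271659 = 0.00706314
  π_C·f_C = 0.21 × 3.03794e-08 = 6.37968e-09
  π_D·f_D = 0.30 × 0.1579 = 0.0473701
Denominator: 1.13982e-06 + 0.00706314 + 6.37968e-09 + 0.0473701 = 0.0544344
So the posterior for Type D is 0.0473701 / 0.0544344 ≈ 0.8702.

0.8702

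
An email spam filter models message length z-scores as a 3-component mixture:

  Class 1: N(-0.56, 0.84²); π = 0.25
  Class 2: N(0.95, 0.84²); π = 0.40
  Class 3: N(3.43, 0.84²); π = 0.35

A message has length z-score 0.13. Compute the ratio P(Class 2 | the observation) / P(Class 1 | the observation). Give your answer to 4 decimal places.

Posterior odds = (w_i f_i(x)) / (w_j f_j(x)); the normalising sum cancels.
Evaluate each component's likelihood at the observed value:
  f_1 = 0.338931
  f_2 = 0.294918
  f_3 = 0.000211471
0.117967 / 0.0847328 ≈ 1.3922

1.3922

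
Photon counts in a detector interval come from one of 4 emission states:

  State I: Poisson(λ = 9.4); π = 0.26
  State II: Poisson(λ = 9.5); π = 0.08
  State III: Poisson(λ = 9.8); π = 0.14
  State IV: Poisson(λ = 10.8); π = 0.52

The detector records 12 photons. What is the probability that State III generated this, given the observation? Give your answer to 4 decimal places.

0.1316

By Bayes' theorem, P(k | x) = π_k f_k(x) / Σ_j π_j f_j(x).
Evaluate each component's likelihood at the observed value:
  p_I = 0.0821919
  p_II = 0.0844401
  p_III = 0.0908427
  p_IV = 0.107243
Prior × likelihood for each component:
  π_I·p_I = 0.26 × 0.0821919 = 0.0213699
  π_II·p_II = 0.08 × 0.0844401 = 0.00675521
  π_III·p_III = 0.14 × 0.0908427 = 0.012718
  π_IV·p_IV = 0.52 × 0.107243 = 0.0557662
Normaliser: 0.0213699 + 0.00675521 + 0.012718 + 0.0557662 = 0.0966093
P(State III | 12 photons) = 0.012718 / 0.0966093 ≈ 0.1316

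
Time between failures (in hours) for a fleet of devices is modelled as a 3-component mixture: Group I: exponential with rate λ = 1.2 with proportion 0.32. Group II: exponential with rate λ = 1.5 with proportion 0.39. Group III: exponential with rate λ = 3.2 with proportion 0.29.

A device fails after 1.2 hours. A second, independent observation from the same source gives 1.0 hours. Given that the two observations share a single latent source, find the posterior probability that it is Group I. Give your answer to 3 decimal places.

P(component k | x) = P(Z=k)·f_k(x) / marginal(x), where marginal(x) = Σ_j P(Z=j)·f_j(x).
Since both observations come from the same component, the likelihood for component k is f_k(x₁)·f_k(x₂).
  L_I = [0.284313] × [0.361433] = 0.10276
  L_II = [0.247948] × [0.334695] = 0.0829871
  L_III = [0.0687795] × [0.130439] = 0.00897154
Multiply by the mixture weights:
  P(Z=I)·L_I = 0.32 × 0.10276 = 0.0328833
  P(Z=II)·L_II = 0.39 × 0.0829871 = 0.032365
  P(Z=III)·L_III = 0.29 × 0.00897154 = 0.00260175
Marginal: 0.0328833 + 0.032365 + 0.00260175 = 0.06785
Responsibility of Group I: 0.0328833 / 0.06785 ≈ 0.485

0.485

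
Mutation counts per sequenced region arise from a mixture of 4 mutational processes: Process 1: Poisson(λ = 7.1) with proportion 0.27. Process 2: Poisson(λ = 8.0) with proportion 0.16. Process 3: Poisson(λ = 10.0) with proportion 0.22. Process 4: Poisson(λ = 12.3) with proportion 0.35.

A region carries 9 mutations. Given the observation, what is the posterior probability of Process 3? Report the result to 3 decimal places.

The responsibility of component k is π_k f_k(x) divided by Σ_j π_j f_j(x).
Poisson probabilities:
  L_1 = e^(−7.1)·7.1^9/9! = 0.104249
  L_2 = e^(−8.0)·8.0^9/9! = 0.124077
  L_3 = e^(−10.0)·10.0^9/9! = 0.12511
  L_4 = e^(−12.3)·12.3^9/9! = 0.0808278
Multiply by the mixture weights:
  π_1·L_1 = 0.27 × 0.104249 = 0.0281472
  π_2·L_2 = 0.16 × 0.124077 = 0.0198523
  π_3·L_3 = 0.22 × 0.12511 = 0.0275242
  π_4·L_4 = 0.35 × 0.0808278 = 0.0282897
Evidence: 0.0281472 + 0.0198523 + 0.0275242 + 0.0282897 = 0.103813
Responsibility of Process 3: 0.0275242 / 0.103813 ≈ 0.265

0.265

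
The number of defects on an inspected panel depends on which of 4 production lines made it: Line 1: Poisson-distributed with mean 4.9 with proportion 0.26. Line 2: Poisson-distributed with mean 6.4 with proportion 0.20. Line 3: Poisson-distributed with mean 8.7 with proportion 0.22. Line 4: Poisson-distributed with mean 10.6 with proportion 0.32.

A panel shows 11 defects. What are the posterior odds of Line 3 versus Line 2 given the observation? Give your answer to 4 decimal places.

The posterior odds equal the prior odds times the likelihood ratio: (π_i/π_j)·(f_i(x)/f_j(x)).
Poisson probabilities:
  f_1 = e^(−4.9)·4.9^11/11! = 0.00729387
  f_2 = e^(−6.4)·6.4^11/11! = 0.0307142
  f_3 = e^(−8.7)·8.7^11/11! = 0.0901974
  f_4 = e^(−10.6)·10.6^11/11! = 0.118492
Posterior odds = (π_3·f_3) / (π_2·f_2) = (0.22·0.0901974) / (0.20·0.0307142) = 0.0198434 / 0.00614284 ≈ 3.2303

3.2303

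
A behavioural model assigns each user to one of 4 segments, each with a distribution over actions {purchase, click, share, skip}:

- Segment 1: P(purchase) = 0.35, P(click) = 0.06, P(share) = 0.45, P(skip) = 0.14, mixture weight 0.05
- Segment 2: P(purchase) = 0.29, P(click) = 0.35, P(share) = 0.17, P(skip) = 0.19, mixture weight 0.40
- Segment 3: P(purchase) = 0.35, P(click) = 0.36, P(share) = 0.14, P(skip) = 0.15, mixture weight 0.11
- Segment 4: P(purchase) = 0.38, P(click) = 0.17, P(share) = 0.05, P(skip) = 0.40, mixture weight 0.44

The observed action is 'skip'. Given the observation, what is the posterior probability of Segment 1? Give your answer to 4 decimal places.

0.0254

P(component k | x) = P(Z=k)·f_k(x) / marginal(x), where marginal(x) = Σ_j P(Z=j)·f_j(x).
Evaluate each component's likelihood at the observed value:
  p_1 = P(skip | comp) = 0.14
  p_2 = P(skip | comp) = 0.19
  p_3 = P(skip | comp) = 0.15
  p_4 = P(skip | comp) = 0.40
Unnormalised posteriors:
  P(Z=1)·p_1 = 0.05 × 0.14 = 0.007
  P(Z=2)·p_2 = 0.40 × 0.19 = 0.076
  P(Z=3)·p_3 = 0.11 × 0.15 = 0.0165
  P(Z=4)·p_4 = 0.44 × 0.4 = 0.176
Marginal: 0.007 + 0.076 + 0.0165 + 0.176 = 0.2755
P(Segment 1 | the observation) ≈ 0.0254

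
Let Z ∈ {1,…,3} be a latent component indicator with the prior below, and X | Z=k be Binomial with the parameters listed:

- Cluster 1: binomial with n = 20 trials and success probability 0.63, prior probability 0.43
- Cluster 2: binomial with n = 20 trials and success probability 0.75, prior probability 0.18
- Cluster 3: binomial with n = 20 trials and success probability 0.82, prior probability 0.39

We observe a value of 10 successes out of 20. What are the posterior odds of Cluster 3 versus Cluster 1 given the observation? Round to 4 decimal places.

0.0094

Only the two components matter; the odds are (w_i f_i(x)) / (w_j f_j(x)).
Component likelihoods at x = 10 successes out of 20:
  f_1 = C(20,10)·0.63^10·0.37^10 = 184756·0.0098493·4.80858e-05 = 0.0875027
  f_2 = C(20,10)·0.75^10·0.25^10 = 184756·0.0563135·9.53674e-07 = 0.00992228
  f_3 = C(20,10)·0.82^10·0.18^10 = 184756·0.137448·3.57047e-08 = 0.000906697
0.000353612 / 0.0376261 ≈ 0.0094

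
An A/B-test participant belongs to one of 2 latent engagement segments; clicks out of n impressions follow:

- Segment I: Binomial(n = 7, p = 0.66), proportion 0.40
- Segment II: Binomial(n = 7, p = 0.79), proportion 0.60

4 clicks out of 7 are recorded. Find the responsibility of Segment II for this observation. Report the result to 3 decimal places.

0.420

Apply Bayes' rule: the posterior for each component is proportional to its prior times its likelihood at x.
Evaluate each component's likelihood at the observed value:
  f_I = 0.261024
  f_II = 0.126251
Multiply by the mixture weights:
  P(Z=I)·f_I = 0.40 × 0.261024 = 0.10441
  P(Z=II)·f_II = 0.60 × 0.126251 = 0.0757505
Evidence: 0.10441 + 0.0757505 = 0.18016
P(Segment II | x) = 0.0757505 / 0.18016 ≈ 0.420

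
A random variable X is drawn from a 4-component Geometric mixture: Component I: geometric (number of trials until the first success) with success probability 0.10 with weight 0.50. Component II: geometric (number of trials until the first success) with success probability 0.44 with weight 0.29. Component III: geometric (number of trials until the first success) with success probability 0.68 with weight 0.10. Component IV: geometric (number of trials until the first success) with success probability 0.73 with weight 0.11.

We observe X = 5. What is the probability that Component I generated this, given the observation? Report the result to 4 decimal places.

Posterior ∝ prior × likelihood, so P(k | x) ∝ π_k f_k(x); normalise over all components.
Geometric probabilities:
  f_I = 0.10·(1−0.10)^4 = 0.10·0.6561 = 0.06561
  f_II = 0.44·(1−0.44)^4 = 0.44·0.098345 = 0.0432718
  f_III = 0.68·(1−0.68)^4 = 0.68·0.0104858 = 0.00713032
  f_IV = 0.73·(1−0.73)^4 = 0.73·0.00531441 = 0.00387952
Unnormalised posteriors:
  π_I·f_I = 0.50 × 0.06561 = 0.032805
  π_II·f_II = 0.29 × 0.0432718 = 0.0125488
  π_III·f_III = 0.10 × 0.00713032 = 0.000713032
  π_IV·f_IV = 0.11 × 0.00387952 = 0.000426747
Denominator: 0.032805 + 0.0125488 + 0.000713032 + 0.000426747 = 0.0464936
So the posterior for Component I is 0.032805 / 0.0464936 ≈ 0.7056.

0.7056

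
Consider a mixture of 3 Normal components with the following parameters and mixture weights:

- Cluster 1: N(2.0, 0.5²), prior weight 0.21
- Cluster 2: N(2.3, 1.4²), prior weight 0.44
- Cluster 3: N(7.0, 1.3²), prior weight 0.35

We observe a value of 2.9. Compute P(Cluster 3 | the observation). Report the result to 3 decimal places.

Posterior ∝ prior × likelihood, so P(k | x) ∝ w_k f_k(x); normalise over all components.
Normal densities:
  f_1 = (1/(0.5·√(2π)))·exp(−(2.9−2.0)²/(2·0.5²)) = 0.797885·exp(-1.62000) = 0.1579
  f_2 = (1/(1.4·√(2π)))·exp(−(2.9−2.3)²/(2·1.4²)) = 0.284959·exp(-0.09184) = 0.259955
  f_3 = (1/(1.3·√(2π)))·exp(−(2.9−7.0)²/(2·1.3²)) = 0.306879·exp(-4.97337) = 0.00212353
Prior × likelihood for each component:
  w_1·f_1 = 0.21 × 0.1579 = 0.0331591
  w_2·f_2 = 0.44 × 0.259955 = 0.11438
  w_3·f_3 = 0.35 × 0.00212353 = 0.000743235
Marginal: 0.0331591 + 0.11438 + 0.000743235 = 0.148282
P(Cluster 3 | 2.9) ≈ 0.005

0.005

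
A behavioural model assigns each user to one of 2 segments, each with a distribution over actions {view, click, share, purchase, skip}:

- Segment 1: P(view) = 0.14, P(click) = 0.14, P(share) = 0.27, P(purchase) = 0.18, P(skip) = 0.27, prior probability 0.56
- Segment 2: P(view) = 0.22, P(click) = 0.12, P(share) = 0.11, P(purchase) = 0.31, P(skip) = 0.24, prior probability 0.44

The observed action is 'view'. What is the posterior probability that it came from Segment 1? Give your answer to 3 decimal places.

0.447

The responsibility of component k is π_k f_k(x) divided by Σ_j π_j f_j(x).
Categorical probabilities:
  L_1 = P(view | comp) = 0.14
  L_2 = P(view | comp) = 0.22
Prior × likelihood for each component:
  π_1·L_1 = 0.56 × 0.14 = 0.0784
  π_2·L_2 = 0.44 × 0.22 = 0.0968
Sum: 0.0784 + 0.0968 = 0.1752
P(Segment 1 | data) = 0.0784 / 0.1752 ≈ 0.447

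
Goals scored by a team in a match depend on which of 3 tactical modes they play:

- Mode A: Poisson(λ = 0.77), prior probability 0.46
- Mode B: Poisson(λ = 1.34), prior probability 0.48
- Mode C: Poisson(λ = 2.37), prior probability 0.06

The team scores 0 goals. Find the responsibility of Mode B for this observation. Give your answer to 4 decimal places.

The responsibility of component k is π_k f_k(x) divided by Σ_j π_j f_j(x).
Component likelihoods at x = 0 goals:
  L_A = 0.463013
  L_B = 0.261846
  L_C = 0.0934807
Multiply by the mixture weights:
  π_A·L_A = 0.46 × 0.463013 = 0.212986
  π_B·L_B = 0.48 × 0.261846 = 0.125686
  π_C·L_C = 0.06 × 0.0934807 = 0.00560884
Evidence: 0.212986 + 0.125686 + 0.00560884 = 0.344281
P(Mode B | data) ≈ 0.3651

0.3651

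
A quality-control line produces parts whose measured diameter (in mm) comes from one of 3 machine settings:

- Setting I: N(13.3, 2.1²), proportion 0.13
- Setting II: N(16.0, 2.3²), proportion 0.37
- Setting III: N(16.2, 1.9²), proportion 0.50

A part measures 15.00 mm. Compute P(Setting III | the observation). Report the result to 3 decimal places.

P(component k | x) = π_k·f_k(x) / marginal(x), where marginal(x) = Σ_j π_j·f_j(x).
Evaluate each component's likelihood at the observed value:
  f_I = 0.136895
  f_II = 0.15781
  f_III = 0.172004
Prior × likelihood for each component:
  π_I·f_I = 0.13 × 0.136895 = 0.0177964
  π_II·f_II = 0.37 × 0.15781 = 0.0583896
  π_III·f_III = 0.50 × 0.172004 = 0.0860019
Marginal: 0.0177964 + 0.0583896 + 0.0860019 = 0.162188
Responsibility of Setting III: 0.0860019 / 0.162188 ≈ 0.530

0.530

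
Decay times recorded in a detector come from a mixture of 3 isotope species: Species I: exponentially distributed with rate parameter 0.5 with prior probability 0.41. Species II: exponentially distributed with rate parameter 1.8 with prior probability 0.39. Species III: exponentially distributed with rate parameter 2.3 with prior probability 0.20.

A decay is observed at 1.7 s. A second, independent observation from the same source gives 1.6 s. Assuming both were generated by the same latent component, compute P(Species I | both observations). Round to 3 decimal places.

By Bayes' theorem, P(k | x) = π_k f_k(x) / Σ_j π_j f_j(x).
Since both observations come from the same component, the likelihood for component k is f_k(x₁)·f_k(x₂).
  f_I = [0.5·e^(−0.5·1.7) = 0.5·e^(−0.8500) = 0.213707] × [0.224664] = 0.0480125
  f_II = [1.8·e^(−1.8·1.7) = 1.8·e^(−3.0600) = 0.0843979] × [0.101043] = 0.00852778
  f_III = [2.3·e^(−2.3·1.7) = 2.3·e^(−3.9100) = 0.0460932] × [0.0580128] = 0.00267399
Unnormalised posteriors:
  π_I·f_I = 0.41 × 0.0480125 = 0.0196851
  π_II·f_II = 0.39 × 0.00852778 = 0.00332583
  π_III·f_III = 0.20 × 0.00267399 = 0.000534799
Normaliser: 0.0196851 + 0.00332583 + 0.000534799 = 0.0235457
So the posterior for Species I is 0.0196851 / 0.0235457 ≈ 0.836.

0.836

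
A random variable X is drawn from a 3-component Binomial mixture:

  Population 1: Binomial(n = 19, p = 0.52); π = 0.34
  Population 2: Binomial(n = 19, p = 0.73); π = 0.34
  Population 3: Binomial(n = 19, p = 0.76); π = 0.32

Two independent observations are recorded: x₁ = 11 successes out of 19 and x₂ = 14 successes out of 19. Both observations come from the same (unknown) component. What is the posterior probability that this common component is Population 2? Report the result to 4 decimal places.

0.5195

P(component k | x) = π_k·f_k(x) / marginal(x), where marginal(x) = Σ_j π_j·f_j(x).
Since both observations come from the same component, the likelihood for component k is f_k(x₁)·f_k(x₂).
  p_1 = [C(19,11)·0.52^11·0.48^8 = 75582·0.000751687·0.00281793 = 0.160098] × [0.0313154] = 0.00501352
  p_2 = [C(19,11)·0.73^11·0.27^8 = 75582·0.0313727·2.8243e-05 = 0.0669699] × [0.203631] = 0.0136372
  p_3 = [C(19,11)·0.76^11·0.24^8 = 75582·0.0488596·1.10075e-05 = 0.0406497] × [0.198587] = 0.00807252
Unnormalised posteriors:
  π_1·p_1 = 0.34 × 0.00501352 = 0.0017046
  π_2·p_2 = 0.34 × 0.0136372 = 0.00463663
  π_3·p_3 = 0.32 × 0.00807252 = 0.00258321
Denominator: 0.0017046 + 0.00463663 + 0.00258321 = 0.00892444
Responsibility of Population 2: 0.00463663 / 0.00892444 ≈ 0.5195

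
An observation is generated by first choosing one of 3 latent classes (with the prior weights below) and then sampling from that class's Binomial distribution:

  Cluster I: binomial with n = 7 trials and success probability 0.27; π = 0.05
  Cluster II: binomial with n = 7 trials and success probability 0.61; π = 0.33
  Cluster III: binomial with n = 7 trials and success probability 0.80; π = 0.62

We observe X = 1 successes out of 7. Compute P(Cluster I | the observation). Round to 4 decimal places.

0.7341

P(component k | x) = π_k·f_k(x) / marginal(x), where marginal(x) = Σ_j π_j·f_j(x).
Evaluate each component's likelihood at the observed value:
  L_I = 0.286022
  L_II = 0.015025
  L_III = 0.0003584
Weight by the priors:
  π_I·L_I = 0.05 × 0.286022 = 0.0143011
  π_II·L_II = 0.33 × 0.015025 = 0.00495826
  π_III·L_III = 0.62 × 0.0003584 = 0.000222208
Evidence: 0.0143011 + 0.00495826 + 0.000222208 = 0.0194816
So the posterior for Cluster I is 0.0143011 / 0.0194816 ≈ 0.7341.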